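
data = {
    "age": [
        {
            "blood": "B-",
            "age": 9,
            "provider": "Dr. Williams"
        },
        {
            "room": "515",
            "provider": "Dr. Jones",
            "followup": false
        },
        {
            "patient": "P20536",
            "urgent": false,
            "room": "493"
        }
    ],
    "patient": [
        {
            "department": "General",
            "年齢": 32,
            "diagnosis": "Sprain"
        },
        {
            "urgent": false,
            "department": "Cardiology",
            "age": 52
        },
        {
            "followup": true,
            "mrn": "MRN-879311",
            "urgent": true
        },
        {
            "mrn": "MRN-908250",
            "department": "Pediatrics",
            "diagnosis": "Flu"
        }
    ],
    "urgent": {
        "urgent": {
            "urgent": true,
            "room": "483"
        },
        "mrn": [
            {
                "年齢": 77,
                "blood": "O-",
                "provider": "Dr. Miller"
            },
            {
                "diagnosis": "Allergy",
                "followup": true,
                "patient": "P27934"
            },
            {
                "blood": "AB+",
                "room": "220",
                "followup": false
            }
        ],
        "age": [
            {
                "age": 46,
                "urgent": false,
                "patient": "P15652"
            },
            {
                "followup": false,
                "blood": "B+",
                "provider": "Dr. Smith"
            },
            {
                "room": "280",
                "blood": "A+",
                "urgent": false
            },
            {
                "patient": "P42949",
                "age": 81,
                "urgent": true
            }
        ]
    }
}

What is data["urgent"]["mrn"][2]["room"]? "220"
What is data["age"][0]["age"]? 9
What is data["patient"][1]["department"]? "Cardiology"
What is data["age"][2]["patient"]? "P20536"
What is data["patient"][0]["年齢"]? 32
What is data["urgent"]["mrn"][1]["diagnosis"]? "Allergy"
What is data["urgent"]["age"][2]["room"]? "280"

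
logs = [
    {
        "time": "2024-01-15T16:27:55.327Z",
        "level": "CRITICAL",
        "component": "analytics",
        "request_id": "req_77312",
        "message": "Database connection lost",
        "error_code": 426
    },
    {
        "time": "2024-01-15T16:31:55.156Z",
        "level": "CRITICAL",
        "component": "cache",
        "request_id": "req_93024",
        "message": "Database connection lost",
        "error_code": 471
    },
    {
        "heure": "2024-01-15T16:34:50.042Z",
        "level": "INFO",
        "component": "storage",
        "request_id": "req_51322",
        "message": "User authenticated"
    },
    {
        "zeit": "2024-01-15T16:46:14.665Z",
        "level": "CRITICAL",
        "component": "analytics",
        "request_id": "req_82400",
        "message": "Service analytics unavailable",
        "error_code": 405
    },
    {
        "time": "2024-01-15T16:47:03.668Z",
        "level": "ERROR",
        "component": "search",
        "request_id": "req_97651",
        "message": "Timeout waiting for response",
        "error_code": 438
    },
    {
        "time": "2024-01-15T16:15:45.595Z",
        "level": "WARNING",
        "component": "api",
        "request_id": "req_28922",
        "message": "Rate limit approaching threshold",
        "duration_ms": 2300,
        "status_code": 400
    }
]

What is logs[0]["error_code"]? 426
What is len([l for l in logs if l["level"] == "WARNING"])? 1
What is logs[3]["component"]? "analytics"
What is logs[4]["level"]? "ERROR"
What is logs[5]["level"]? "WARNING"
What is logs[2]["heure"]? "2024-01-15T16:34:50.042Z"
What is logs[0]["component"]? "analytics"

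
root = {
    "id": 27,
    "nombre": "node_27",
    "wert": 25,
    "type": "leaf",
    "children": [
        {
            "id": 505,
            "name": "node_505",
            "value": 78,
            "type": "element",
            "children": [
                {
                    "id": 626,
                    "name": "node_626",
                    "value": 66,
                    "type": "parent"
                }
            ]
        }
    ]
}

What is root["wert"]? 25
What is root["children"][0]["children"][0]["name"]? "node_626"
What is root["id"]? 27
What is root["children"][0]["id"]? 505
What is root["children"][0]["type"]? "element"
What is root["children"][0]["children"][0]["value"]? 66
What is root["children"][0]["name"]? "node_505"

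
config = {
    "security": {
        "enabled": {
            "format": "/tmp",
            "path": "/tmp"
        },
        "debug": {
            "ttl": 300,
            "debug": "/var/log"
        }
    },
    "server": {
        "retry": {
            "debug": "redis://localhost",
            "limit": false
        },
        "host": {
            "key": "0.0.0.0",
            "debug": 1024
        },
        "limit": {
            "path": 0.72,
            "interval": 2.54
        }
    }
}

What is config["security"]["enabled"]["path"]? "/tmp"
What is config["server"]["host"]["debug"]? 1024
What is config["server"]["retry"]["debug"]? "redis://localhost"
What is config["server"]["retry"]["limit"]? False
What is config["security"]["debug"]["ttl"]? 300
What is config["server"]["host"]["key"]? "0.0.0.0"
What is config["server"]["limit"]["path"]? 0.72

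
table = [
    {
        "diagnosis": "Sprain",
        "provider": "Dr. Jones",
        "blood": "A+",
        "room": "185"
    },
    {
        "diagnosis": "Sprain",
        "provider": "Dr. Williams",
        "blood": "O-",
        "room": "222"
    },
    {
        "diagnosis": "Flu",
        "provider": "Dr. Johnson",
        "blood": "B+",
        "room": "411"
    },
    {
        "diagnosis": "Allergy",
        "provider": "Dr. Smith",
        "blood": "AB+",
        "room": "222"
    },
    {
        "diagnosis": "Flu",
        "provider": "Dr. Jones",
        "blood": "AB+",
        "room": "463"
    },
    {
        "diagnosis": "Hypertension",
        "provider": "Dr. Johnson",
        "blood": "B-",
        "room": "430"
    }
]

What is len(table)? 6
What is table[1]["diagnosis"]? "Sprain"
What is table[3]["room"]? "222"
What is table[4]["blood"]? "AB+"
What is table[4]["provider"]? "Dr. Jones"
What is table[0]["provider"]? "Dr. Jones"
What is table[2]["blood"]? "B+"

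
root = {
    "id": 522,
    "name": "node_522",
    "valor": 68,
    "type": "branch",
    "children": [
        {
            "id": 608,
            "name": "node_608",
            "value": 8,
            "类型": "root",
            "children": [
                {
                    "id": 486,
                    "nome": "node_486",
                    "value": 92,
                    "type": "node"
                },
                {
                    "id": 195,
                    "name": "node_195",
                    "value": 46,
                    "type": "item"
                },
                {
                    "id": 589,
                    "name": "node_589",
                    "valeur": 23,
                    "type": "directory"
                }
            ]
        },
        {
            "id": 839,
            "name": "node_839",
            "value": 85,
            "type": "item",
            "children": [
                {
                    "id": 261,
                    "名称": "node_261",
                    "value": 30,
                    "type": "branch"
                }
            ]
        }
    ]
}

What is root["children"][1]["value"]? 85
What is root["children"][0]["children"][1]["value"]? 46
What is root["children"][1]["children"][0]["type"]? "branch"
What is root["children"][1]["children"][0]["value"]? 30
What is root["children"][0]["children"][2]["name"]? "node_589"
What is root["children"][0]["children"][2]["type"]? "directory"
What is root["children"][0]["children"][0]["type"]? "node"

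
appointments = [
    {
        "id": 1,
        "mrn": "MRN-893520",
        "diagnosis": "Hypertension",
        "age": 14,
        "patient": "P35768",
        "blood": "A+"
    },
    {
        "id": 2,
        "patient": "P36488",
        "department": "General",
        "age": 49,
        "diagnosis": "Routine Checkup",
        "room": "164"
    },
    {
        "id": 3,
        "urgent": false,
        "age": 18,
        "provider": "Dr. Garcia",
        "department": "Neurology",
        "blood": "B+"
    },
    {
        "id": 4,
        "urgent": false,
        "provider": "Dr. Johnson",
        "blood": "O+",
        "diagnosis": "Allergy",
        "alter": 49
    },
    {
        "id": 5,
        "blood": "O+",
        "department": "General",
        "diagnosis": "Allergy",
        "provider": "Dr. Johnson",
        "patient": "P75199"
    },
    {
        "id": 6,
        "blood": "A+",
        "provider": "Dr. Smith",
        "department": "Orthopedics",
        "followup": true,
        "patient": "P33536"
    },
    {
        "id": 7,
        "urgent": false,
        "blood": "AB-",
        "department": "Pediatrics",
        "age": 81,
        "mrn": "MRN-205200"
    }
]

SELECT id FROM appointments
[1, 2, 3, 4, 5, 6, 7]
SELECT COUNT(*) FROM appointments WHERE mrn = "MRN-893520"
1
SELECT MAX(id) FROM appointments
7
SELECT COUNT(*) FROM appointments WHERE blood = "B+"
1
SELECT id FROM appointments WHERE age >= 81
[7]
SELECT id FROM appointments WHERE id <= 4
[1, 2, 3, 4]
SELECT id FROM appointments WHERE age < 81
[1, 2, 3]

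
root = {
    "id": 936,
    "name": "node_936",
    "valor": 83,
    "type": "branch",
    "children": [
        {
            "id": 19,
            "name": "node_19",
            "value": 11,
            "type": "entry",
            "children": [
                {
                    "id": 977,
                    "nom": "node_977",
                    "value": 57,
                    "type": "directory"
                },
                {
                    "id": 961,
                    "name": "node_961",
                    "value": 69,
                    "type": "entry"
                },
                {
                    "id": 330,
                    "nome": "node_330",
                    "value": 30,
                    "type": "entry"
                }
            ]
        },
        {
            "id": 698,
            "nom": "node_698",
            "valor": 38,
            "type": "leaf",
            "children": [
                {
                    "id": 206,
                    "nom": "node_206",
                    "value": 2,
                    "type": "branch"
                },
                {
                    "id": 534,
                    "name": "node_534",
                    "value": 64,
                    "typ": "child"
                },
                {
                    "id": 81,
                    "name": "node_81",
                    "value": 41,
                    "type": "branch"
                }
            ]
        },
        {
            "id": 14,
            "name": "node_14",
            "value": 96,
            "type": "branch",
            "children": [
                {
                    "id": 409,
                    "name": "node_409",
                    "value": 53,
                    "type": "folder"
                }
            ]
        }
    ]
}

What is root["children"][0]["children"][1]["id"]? 961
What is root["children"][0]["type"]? "entry"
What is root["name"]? "node_936"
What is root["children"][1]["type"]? "leaf"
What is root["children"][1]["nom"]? "node_698"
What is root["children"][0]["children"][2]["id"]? 330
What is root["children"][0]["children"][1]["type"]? "entry"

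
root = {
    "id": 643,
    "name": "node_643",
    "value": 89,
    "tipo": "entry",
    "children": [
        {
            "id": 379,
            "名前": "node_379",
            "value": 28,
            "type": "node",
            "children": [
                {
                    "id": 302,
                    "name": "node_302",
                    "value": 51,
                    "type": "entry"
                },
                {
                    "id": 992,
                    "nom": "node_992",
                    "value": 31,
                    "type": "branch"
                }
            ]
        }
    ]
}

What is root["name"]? "node_643"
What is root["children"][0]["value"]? 28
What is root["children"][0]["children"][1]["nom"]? "node_992"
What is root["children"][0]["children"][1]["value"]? 31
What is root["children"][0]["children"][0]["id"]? 302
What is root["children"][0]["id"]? 379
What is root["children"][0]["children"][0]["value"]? 51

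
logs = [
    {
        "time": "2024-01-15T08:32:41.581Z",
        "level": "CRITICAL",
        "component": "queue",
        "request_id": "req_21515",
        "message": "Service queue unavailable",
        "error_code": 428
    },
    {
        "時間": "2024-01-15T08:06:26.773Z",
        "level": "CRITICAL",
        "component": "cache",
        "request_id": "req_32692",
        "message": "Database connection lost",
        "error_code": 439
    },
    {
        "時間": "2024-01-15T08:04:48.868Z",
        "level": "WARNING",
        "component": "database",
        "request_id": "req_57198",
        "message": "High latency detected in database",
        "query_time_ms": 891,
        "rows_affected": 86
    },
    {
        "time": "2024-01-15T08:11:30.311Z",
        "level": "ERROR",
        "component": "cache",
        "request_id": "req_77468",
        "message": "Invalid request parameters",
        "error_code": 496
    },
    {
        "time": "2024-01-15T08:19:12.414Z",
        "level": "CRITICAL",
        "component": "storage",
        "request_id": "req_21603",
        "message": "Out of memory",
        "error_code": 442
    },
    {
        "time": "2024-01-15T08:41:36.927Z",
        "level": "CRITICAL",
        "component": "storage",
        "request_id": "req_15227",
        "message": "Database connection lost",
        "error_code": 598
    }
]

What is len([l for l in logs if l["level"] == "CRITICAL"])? 4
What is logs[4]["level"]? "CRITICAL"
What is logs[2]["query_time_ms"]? 891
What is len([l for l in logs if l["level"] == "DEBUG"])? 0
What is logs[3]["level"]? "ERROR"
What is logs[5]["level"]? "CRITICAL"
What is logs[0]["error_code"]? 428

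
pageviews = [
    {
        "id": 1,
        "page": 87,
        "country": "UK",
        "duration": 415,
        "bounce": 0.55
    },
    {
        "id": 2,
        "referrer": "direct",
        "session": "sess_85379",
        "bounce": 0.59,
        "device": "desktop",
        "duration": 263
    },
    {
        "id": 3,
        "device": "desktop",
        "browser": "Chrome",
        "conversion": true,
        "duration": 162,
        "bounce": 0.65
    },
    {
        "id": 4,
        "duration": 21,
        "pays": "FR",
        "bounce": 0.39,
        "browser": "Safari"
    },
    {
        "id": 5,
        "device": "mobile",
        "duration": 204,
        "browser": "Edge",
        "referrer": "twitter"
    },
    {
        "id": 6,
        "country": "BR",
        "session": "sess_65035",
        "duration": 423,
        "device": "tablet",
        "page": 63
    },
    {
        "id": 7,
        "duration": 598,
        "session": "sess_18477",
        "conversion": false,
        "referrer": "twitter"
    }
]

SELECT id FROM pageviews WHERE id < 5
[1, 2, 3, 4]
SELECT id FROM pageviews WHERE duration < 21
[]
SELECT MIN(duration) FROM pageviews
21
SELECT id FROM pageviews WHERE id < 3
[1, 2]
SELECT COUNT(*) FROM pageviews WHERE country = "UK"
1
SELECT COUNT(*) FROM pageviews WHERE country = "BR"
1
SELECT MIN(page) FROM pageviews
63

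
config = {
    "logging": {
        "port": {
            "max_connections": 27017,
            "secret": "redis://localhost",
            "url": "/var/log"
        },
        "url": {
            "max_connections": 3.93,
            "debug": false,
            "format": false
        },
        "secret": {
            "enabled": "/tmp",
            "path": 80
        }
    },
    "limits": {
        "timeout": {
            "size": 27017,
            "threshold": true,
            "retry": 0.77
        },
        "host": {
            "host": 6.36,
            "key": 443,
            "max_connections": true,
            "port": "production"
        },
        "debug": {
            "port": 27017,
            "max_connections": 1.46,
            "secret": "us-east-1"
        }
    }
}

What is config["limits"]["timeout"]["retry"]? 0.77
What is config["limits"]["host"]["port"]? "production"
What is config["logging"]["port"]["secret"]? "redis://localhost"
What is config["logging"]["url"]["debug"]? False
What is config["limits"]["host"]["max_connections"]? True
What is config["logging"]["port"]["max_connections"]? 27017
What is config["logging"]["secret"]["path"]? 80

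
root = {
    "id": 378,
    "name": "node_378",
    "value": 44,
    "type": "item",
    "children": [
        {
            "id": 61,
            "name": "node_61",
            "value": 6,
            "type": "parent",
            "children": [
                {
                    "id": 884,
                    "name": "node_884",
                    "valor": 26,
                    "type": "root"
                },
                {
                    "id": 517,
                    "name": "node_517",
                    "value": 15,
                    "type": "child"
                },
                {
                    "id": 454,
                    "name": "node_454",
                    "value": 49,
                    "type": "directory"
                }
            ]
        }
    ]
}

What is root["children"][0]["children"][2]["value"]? 49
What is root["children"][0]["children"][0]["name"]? "node_884"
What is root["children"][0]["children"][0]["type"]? "root"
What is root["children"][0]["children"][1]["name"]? "node_517"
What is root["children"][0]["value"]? 6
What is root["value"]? 44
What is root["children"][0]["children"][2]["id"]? 454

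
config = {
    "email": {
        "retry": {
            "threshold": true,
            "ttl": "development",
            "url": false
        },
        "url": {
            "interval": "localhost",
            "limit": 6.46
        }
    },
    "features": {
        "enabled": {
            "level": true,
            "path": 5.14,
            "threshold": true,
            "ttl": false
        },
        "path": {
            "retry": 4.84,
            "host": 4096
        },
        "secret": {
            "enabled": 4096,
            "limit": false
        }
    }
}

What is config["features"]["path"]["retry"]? 4.84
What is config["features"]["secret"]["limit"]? False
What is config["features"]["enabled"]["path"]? 5.14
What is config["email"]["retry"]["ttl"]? "development"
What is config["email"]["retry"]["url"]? False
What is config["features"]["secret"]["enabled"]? 4096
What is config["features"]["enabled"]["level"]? True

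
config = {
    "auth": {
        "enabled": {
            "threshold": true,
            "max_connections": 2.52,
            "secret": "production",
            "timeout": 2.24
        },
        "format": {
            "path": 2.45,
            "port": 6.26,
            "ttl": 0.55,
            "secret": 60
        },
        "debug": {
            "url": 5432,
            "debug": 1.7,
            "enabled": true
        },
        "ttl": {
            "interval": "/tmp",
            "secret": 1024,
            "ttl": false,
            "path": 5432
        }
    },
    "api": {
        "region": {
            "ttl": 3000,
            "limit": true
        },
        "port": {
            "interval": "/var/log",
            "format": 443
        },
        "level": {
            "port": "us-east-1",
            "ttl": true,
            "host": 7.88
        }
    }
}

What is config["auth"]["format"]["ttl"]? 0.55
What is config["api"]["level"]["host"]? 7.88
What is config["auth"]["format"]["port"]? 6.26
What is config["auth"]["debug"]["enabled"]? True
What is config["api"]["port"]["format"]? 443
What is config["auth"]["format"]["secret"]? 60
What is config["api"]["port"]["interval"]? "/var/log"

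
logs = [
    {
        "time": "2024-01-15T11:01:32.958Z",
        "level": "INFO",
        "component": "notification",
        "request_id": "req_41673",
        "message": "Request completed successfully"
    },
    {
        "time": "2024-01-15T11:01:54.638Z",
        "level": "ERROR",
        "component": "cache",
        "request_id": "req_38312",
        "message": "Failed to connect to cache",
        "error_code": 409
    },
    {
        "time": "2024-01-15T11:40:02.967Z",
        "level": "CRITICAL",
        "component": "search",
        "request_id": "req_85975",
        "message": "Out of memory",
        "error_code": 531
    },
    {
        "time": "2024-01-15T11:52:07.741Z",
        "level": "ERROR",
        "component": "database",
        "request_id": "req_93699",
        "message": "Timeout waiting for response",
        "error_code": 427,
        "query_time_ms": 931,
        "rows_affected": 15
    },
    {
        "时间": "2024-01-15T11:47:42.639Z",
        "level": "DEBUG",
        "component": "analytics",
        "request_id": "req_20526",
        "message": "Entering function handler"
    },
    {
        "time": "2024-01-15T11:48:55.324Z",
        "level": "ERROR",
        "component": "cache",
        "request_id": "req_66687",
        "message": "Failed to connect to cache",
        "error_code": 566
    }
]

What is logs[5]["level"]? "ERROR"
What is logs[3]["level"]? "ERROR"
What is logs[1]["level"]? "ERROR"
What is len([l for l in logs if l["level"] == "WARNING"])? 0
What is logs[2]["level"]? "CRITICAL"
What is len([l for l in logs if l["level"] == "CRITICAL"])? 1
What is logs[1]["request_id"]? "req_38312"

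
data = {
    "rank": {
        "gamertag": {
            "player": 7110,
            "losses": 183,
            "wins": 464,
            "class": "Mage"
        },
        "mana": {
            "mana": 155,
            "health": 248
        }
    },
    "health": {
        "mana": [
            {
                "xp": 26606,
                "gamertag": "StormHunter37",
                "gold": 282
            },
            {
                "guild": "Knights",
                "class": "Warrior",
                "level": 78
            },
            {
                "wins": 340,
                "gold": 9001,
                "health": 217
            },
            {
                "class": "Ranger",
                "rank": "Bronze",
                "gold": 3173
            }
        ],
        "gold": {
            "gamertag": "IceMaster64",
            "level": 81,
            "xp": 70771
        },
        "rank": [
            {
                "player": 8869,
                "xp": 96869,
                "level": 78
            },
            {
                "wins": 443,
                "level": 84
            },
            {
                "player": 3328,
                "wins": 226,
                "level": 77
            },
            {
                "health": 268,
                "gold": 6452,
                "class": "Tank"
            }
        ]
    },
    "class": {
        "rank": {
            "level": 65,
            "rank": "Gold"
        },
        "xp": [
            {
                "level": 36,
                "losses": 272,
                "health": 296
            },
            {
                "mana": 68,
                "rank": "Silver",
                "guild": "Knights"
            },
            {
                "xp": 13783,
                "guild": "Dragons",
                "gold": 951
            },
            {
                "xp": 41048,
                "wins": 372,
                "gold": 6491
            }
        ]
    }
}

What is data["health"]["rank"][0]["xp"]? 96869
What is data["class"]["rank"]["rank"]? "Gold"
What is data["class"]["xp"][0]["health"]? 296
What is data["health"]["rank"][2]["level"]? 77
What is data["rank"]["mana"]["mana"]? 155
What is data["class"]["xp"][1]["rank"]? "Silver"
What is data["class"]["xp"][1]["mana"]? 68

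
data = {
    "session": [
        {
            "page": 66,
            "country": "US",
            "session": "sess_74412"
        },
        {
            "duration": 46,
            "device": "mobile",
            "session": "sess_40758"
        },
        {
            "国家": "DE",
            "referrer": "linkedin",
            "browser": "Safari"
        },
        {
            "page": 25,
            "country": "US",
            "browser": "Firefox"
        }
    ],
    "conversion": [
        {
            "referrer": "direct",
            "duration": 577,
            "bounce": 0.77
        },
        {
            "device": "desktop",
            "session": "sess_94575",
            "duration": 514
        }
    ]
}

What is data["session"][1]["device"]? "mobile"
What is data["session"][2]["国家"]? "DE"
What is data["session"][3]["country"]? "US"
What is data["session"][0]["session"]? "sess_74412"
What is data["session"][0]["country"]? "US"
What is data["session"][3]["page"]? 25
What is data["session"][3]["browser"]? "Firefox"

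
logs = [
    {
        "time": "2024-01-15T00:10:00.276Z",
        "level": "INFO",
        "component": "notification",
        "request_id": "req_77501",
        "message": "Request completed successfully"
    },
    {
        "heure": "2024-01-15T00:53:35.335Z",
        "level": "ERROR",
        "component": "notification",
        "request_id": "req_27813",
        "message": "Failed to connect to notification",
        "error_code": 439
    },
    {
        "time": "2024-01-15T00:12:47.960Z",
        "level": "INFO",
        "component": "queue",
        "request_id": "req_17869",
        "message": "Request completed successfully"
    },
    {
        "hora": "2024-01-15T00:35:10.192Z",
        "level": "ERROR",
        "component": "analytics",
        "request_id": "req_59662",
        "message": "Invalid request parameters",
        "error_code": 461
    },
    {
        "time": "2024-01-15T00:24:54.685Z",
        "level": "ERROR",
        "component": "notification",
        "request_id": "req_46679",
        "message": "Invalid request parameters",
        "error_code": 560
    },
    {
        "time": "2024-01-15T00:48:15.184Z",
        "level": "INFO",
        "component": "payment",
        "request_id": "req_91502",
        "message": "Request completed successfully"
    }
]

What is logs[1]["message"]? "Failed to connect to notification"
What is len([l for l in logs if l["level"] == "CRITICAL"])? 0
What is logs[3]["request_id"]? "req_59662"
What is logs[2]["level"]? "INFO"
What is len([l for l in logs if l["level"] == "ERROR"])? 3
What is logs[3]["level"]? "ERROR"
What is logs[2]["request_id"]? "req_17869"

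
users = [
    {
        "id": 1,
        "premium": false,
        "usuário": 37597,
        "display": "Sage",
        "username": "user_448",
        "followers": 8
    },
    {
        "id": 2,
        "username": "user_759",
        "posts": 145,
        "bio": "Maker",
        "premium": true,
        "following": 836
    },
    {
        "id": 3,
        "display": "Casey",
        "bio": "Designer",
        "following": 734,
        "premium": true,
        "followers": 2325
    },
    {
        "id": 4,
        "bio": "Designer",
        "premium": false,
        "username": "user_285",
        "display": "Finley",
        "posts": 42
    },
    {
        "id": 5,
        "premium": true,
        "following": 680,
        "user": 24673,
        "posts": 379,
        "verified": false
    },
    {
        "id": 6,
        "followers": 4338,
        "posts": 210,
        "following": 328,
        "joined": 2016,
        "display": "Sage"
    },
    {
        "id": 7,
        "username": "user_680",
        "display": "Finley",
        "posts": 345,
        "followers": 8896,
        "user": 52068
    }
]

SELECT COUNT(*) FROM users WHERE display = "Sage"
2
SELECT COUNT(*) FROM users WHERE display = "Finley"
2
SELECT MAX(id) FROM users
7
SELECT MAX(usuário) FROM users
37597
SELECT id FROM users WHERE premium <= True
[1, 2, 3, 4, 5]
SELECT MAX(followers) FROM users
8896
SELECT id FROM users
[1, 2, 3, 4, 5, 6, 7]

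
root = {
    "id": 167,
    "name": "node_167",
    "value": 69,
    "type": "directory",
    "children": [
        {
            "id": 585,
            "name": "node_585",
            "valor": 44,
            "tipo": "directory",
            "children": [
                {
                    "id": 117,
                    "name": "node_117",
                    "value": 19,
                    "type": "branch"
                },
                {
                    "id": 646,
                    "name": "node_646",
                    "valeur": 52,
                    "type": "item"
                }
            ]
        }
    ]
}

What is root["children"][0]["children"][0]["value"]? 19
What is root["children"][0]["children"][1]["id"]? 646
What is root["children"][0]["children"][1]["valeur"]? 52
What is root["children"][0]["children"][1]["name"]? "node_646"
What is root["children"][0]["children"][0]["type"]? "branch"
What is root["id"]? 167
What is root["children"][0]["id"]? 585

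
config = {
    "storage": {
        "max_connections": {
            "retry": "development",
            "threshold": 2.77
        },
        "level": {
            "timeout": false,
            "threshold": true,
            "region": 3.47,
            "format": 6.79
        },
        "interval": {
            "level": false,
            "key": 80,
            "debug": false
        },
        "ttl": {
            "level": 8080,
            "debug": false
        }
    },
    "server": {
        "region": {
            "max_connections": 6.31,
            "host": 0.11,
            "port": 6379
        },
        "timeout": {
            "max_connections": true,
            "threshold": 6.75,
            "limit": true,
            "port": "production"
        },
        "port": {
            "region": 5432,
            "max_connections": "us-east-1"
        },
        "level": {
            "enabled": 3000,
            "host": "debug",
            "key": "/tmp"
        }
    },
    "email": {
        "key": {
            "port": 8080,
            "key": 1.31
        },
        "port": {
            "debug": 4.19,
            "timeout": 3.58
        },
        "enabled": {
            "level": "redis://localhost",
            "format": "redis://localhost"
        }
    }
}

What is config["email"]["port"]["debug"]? 4.19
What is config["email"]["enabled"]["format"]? "redis://localhost"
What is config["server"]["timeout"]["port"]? "production"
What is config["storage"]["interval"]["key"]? 80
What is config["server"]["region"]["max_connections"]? 6.31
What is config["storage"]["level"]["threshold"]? True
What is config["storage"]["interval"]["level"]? False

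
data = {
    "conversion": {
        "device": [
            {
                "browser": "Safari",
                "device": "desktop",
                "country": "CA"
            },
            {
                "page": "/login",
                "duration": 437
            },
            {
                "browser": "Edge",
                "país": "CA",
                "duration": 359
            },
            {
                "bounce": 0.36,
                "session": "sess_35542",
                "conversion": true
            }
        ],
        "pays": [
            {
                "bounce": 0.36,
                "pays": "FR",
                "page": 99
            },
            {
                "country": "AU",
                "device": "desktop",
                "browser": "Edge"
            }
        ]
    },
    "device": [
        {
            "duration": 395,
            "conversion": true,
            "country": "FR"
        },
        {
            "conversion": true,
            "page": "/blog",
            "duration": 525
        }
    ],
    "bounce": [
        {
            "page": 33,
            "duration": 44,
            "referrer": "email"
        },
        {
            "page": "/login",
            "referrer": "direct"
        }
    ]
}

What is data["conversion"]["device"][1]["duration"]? 437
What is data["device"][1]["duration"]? 525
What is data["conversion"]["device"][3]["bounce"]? 0.36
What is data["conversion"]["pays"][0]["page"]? 99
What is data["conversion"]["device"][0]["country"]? "CA"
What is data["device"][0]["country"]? "FR"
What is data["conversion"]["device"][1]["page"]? "/login"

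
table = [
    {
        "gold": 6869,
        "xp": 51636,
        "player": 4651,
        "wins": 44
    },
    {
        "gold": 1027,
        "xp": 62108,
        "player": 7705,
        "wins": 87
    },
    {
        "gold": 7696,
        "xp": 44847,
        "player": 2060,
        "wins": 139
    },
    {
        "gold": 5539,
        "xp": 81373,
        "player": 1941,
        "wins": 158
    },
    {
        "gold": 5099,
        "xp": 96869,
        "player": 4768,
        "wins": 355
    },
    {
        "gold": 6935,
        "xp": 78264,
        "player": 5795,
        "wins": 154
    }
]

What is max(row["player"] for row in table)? 7705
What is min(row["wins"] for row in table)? 44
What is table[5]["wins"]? 154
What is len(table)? 6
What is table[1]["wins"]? 87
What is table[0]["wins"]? 44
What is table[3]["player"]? 1941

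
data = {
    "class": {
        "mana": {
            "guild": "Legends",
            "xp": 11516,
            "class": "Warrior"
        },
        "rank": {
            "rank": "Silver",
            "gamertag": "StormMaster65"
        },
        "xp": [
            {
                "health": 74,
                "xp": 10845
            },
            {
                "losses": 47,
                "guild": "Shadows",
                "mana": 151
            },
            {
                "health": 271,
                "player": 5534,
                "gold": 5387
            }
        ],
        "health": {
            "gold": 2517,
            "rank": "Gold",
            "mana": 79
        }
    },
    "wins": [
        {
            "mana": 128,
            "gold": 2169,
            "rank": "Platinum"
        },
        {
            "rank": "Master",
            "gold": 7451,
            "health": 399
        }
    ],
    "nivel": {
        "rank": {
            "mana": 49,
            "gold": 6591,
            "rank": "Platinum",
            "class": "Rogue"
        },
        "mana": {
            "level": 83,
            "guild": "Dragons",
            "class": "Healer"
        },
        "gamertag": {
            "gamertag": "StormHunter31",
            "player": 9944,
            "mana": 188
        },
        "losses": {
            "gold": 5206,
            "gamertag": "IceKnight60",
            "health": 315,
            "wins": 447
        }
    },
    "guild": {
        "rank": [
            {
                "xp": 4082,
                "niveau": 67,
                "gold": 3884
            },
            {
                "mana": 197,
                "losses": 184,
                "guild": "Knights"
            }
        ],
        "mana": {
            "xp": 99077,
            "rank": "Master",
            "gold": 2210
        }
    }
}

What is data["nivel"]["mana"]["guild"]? "Dragons"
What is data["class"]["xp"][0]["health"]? 74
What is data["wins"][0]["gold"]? 2169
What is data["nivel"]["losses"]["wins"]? 447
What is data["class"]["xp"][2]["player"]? 5534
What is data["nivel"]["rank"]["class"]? "Rogue"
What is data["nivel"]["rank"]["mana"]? 49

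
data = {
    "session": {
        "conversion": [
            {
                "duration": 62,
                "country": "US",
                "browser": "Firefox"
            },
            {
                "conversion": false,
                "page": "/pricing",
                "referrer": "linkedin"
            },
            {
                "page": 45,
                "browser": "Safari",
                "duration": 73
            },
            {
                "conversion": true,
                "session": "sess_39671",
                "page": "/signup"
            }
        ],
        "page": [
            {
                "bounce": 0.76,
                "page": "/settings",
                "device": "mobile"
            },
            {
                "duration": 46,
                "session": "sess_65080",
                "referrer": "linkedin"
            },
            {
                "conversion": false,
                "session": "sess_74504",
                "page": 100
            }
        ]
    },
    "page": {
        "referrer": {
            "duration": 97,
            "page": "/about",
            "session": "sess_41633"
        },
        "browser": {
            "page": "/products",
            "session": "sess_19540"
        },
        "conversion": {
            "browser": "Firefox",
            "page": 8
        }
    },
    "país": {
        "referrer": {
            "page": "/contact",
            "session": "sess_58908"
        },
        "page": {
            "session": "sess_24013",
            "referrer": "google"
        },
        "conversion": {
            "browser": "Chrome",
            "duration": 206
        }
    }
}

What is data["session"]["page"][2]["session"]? "sess_74504"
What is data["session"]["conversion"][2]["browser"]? "Safari"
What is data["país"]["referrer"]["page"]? "/contact"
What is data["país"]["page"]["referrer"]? "google"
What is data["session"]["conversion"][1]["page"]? "/pricing"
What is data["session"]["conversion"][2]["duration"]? 73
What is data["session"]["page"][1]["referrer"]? "linkedin"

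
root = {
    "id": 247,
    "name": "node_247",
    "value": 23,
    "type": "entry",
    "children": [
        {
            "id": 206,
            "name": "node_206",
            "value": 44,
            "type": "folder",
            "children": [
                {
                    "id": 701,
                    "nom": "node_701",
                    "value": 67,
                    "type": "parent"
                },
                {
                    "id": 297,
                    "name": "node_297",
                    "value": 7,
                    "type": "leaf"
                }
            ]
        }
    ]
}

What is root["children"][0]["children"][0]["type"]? "parent"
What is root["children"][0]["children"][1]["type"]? "leaf"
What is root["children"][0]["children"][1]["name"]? "node_297"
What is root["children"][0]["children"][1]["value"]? 7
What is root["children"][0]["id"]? 206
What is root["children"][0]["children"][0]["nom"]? "node_701"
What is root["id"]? 247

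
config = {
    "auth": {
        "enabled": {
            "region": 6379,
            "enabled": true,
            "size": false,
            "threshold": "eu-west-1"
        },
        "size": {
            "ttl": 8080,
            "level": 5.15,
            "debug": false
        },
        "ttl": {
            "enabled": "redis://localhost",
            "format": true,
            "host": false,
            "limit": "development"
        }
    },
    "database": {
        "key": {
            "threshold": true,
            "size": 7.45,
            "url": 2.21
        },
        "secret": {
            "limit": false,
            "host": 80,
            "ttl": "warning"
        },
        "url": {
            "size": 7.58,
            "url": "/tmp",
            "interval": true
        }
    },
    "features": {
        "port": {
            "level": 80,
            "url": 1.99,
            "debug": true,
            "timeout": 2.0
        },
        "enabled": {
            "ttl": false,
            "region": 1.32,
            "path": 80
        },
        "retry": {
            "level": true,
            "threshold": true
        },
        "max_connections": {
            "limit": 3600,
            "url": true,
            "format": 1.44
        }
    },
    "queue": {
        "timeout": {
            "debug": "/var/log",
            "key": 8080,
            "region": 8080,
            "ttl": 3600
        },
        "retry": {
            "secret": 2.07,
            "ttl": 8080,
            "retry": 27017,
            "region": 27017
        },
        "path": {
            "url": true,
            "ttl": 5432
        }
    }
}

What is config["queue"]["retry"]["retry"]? 27017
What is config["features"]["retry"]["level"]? True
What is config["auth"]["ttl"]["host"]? False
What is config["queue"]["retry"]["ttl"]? 8080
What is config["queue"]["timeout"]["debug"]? "/var/log"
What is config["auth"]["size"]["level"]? 5.15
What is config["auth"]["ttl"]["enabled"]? "redis://localhost"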